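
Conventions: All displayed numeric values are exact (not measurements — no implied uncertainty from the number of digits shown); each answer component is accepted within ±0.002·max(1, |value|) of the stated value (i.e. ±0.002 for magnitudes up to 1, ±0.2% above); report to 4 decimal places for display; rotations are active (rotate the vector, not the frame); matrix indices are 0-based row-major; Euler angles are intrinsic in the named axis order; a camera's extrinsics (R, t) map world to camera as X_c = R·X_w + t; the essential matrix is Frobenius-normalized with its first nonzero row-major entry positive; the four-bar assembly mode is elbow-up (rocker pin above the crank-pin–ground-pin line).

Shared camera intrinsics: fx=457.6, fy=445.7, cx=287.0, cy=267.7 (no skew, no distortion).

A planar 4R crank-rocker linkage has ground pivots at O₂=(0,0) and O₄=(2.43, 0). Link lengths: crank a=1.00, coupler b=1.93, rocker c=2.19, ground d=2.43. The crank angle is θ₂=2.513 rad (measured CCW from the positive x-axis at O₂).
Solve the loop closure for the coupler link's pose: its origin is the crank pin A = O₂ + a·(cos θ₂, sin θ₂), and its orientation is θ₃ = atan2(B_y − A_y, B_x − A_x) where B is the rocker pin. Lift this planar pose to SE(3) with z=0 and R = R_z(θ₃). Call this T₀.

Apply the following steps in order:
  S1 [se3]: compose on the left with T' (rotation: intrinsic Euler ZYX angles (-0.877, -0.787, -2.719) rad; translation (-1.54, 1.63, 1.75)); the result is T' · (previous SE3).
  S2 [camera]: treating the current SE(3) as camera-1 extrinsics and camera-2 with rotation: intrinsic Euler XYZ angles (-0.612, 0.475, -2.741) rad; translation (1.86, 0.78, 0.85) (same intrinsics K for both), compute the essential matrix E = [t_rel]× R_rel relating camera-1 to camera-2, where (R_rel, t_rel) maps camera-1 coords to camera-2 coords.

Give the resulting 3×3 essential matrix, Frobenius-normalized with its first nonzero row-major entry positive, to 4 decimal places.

matrix = [0.3768 0.4558 0.2266; 0.1181 -0.5032 0.3389; -0.2991 0.0554 -0.3528]

source (fourbar_fk): coupler pose = R=[0.8704 -0.4923 0.0000; 0.4923 0.8704 0.0000; 0.0000 0.0000 1.0000], t=(-0.8089, 0.5880, 0.0000)
after S1 (compose_se3): R=[0.1392 -0.6709 0.7284; -0.8695 -0.4348 -0.2343; 0.4739 -0.6007 -0.6439], t=(-2.2082, 1.5948, 1.0069)
after S2 (essential): [0.3768 0.4558 0.2266; 0.1181 -0.5032 0.3389; -0.2991 0.0554 -0.3528]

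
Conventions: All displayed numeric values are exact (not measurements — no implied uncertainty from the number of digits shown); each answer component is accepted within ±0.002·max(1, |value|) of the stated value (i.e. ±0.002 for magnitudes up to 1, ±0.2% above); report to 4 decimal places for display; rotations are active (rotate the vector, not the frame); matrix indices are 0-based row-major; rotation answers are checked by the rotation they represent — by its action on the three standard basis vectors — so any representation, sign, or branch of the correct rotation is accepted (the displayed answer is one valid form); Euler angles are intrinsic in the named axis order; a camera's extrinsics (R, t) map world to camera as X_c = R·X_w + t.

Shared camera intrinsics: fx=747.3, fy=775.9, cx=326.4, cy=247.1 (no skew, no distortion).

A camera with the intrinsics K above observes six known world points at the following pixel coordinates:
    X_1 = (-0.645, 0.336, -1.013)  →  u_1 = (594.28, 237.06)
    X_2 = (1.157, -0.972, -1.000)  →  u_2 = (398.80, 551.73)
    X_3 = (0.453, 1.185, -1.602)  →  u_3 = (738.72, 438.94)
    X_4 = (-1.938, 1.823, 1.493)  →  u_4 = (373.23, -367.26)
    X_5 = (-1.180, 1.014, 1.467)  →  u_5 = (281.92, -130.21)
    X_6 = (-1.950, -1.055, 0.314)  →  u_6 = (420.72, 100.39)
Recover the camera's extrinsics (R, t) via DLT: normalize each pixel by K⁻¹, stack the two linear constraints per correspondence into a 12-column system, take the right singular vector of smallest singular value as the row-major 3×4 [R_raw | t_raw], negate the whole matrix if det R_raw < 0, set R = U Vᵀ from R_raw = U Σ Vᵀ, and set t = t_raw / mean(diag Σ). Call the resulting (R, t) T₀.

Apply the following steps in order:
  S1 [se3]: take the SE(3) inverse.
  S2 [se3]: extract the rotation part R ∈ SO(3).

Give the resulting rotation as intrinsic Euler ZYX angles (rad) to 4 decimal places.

rotation (euler_zyx) = (2.8077, 1.0445, -1.4472)

source (pnp_recover): camera pose = R=[-0.4746 0.1646 -0.8647; 0.7703 -0.3977 -0.4985; -0.4260 -0.9026 0.0619], t=(0.3000, 0.0700, 4.3799)
after S1 (invert_se3): R=[-0.4746 0.7703 -0.4260; 0.1646 -0.3977 -0.9026; -0.8647 -0.4985 0.0619], t=(1.9541, 3.9319, 0.0231)
after S2 (rot_of_se3): [-0.4746 0.7703 -0.4260; 0.1646 -0.3977 -0.9026; -0.8647 -0.4985 0.0619]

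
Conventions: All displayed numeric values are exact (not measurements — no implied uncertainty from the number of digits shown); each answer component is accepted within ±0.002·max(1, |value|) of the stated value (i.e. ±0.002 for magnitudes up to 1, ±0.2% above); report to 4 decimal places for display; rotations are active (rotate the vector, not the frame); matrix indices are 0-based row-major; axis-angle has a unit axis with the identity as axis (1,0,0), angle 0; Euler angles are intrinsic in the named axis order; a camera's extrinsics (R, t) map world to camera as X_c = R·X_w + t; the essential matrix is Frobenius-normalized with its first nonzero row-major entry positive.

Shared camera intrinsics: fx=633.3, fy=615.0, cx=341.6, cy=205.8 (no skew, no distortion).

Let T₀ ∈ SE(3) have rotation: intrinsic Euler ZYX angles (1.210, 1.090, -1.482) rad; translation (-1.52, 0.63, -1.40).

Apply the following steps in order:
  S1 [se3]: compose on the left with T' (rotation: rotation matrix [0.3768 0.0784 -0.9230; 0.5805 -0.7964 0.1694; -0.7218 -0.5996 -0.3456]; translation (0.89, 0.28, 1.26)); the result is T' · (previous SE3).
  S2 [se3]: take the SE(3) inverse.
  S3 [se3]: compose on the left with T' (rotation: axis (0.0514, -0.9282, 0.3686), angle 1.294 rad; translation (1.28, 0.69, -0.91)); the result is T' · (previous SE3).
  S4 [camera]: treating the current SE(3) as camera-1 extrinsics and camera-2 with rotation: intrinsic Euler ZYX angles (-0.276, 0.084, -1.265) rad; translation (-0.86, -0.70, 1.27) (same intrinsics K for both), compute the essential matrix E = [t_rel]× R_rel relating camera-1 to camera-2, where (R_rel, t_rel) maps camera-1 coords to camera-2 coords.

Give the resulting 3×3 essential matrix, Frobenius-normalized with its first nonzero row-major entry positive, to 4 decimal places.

matrix = [0.3607 -0.4311 0.3986; 0.2900 0.5596 0.3095; -0.1190 0.0314 -0.1302]

after S1 (compose_se3): R=[0.9138 0.2141 -0.3452; -0.4000 0.3260 -0.8566; -0.0709 0.9208 0.3835], t=(1.6588, -1.3413, 2.4632)
after S2 (invert_se3): R=[0.9138 -0.4000 -0.0709; 0.2141 0.3260 0.9208; -0.3452 -0.8566 0.3835], t=(-1.8776, -2.1862, -1.5209)
after S3 (compose_se3): R=[0.4716 0.5161 -0.7151; 0.5878 0.4205 0.6911; 0.6574 -0.7462 -0.1050], t=(2.9513, -1.4234, -2.7426)
after S4 (essential): [0.3607 -0.4311 0.3986; 0.2900 0.5596 0.3095; -0.1190 0.0314 -0.1302]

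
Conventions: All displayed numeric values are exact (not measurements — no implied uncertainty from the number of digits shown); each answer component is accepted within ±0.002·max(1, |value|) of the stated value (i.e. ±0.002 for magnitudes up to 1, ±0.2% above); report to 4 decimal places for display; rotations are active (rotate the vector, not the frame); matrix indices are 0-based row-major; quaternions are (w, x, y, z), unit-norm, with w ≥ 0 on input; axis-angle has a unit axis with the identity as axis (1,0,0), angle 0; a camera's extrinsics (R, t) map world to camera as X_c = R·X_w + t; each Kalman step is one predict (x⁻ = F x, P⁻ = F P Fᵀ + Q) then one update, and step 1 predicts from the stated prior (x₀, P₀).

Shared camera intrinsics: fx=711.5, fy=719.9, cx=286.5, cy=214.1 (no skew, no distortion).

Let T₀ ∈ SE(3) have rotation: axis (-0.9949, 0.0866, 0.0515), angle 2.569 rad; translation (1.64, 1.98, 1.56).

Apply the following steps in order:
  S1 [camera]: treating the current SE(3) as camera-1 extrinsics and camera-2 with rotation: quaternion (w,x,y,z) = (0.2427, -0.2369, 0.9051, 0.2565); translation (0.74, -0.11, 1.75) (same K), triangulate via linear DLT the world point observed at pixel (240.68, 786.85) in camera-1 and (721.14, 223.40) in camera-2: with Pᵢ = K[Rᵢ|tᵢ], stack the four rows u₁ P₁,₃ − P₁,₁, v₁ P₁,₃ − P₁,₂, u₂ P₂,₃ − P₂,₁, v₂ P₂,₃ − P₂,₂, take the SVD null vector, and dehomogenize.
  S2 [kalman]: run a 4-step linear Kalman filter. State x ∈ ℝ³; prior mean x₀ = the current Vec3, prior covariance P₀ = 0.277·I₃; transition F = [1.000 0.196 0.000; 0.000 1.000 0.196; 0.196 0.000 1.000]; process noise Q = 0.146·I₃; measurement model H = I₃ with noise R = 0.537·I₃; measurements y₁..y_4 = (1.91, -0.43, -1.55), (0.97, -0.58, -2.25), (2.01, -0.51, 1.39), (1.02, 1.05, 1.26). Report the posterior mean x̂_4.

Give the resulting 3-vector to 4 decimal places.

after S1 (triangulate): (-1.8696, -0.0497, -0.6544)
after S2 (kf_track): (1.0935, 0.1803, 0.5610)

result = (1.0935, 0.1803, 0.5610)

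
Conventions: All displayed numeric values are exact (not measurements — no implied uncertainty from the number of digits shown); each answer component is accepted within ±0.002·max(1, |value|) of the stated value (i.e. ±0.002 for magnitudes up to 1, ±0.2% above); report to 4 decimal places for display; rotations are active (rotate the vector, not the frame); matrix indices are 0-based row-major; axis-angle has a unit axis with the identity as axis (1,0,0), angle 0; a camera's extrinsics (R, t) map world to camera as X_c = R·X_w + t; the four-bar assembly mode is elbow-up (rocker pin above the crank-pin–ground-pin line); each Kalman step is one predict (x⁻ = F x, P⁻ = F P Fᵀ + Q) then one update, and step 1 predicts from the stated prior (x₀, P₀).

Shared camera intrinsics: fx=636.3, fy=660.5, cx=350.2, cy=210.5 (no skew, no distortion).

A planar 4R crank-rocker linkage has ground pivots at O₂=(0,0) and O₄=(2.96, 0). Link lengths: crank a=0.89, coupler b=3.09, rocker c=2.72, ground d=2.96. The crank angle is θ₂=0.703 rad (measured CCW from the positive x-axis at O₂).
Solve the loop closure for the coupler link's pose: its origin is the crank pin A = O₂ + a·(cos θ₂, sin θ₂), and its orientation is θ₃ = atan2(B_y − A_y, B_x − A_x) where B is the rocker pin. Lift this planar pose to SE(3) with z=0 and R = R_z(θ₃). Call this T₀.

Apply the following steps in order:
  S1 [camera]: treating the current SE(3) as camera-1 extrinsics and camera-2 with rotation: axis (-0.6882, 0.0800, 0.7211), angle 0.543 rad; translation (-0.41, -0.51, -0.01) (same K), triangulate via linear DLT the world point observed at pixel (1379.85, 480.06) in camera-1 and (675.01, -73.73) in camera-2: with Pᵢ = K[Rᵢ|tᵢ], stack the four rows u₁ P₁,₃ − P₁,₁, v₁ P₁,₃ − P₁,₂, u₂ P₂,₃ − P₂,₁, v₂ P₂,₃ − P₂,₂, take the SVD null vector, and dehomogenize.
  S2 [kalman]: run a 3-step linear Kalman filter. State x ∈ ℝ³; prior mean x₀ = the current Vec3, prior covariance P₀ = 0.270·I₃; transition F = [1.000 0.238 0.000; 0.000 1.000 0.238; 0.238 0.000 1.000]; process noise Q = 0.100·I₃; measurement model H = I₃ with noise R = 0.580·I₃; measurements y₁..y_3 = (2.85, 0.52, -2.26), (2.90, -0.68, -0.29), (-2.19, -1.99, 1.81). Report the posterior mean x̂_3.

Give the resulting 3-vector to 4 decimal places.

source (fourbar_fk): coupler pose = R=[0.7201 -0.6939 0.0000; 0.6939 0.7201 0.0000; 0.0000 0.0000 1.0000], t=(0.6790, 0.5754, 0.0000)
after S1 (triangulate): (0.8314, -0.9273, 1.1872)
after S2 (kf_track): (0.3227, -1.0630, 0.7444)

result = (0.3227, -1.0630, 0.7444)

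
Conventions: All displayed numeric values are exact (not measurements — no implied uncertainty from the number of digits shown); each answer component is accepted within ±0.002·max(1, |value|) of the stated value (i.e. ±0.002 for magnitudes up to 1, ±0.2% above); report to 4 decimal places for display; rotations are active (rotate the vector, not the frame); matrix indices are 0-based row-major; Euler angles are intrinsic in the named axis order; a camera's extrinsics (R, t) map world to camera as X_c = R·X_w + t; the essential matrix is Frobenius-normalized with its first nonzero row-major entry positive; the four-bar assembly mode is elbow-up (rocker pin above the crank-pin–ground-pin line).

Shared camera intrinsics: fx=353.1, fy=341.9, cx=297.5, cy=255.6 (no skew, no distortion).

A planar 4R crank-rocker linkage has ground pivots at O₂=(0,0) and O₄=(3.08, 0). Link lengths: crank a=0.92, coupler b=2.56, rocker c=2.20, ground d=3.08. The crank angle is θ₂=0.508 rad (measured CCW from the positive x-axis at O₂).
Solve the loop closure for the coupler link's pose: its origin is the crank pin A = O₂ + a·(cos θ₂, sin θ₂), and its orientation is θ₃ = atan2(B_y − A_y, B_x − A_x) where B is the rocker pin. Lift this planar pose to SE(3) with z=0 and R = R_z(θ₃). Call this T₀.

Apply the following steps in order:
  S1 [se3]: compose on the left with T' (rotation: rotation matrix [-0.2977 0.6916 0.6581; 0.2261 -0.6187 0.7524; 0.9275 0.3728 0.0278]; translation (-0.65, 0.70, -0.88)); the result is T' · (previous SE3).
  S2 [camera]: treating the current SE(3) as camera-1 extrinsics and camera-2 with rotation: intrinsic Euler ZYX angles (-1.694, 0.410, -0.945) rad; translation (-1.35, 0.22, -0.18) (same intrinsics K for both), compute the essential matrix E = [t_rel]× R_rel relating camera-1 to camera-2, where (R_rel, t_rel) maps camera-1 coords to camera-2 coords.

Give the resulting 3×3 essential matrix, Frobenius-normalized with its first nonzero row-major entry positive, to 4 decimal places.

matrix = [0.1574 -0.0187 0.4719; 0.5867 -0.3674 -0.0948; -0.0316 -0.0627 -0.5090]

source (fourbar_fk): coupler pose = R=[0.7408 -0.6717 0.0000; 0.6717 0.7408 0.0000; 0.0000 0.0000 1.0000], t=(0.8038, 0.4475, 0.0000)
after S1 (compose_se3): R=[0.2440 0.7123 0.6581; -0.2480 -0.6102 0.7524; 0.9375 -0.3468 0.0278], t=(-0.5798, 0.6049, 0.0324)
after S2 (essential): [0.1574 -0.0187 0.4719; 0.5867 -0.3674 -0.0948; -0.0316 -0.0627 -0.5090]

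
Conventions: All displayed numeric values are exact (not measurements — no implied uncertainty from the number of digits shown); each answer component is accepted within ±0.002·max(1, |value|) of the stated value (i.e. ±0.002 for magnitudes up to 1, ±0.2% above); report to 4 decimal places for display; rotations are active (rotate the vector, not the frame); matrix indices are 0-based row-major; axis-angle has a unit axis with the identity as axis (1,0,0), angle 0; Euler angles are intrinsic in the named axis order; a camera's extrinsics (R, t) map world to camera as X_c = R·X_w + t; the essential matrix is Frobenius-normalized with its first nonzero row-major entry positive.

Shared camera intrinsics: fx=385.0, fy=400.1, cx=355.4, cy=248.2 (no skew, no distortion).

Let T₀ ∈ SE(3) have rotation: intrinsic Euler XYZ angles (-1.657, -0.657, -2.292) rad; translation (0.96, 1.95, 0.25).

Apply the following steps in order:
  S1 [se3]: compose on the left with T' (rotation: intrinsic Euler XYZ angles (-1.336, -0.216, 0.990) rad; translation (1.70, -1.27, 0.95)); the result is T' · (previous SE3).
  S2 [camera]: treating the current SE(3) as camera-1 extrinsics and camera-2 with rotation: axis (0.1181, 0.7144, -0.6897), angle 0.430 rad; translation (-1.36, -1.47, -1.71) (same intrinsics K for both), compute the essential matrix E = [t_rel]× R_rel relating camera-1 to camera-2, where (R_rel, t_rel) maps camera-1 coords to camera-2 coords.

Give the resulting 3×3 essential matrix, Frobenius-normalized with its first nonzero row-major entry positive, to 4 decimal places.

after S1 (compose_se3): R=[-0.1727 -0.2334 -0.9569; 0.5980 0.7471 -0.2902; 0.7827 -0.6224 0.0105], t=(0.5686, -0.8269, -0.8694)
after S2 (essential): [0.3674 0.5166 -0.3129; 0.2502 -0.3605 -0.2799; -0.2401 0.3178 0.2659]

matrix = [0.3674 0.5166 -0.3129; 0.2502 -0.3605 -0.2799; -0.2401 0.3178 0.2659]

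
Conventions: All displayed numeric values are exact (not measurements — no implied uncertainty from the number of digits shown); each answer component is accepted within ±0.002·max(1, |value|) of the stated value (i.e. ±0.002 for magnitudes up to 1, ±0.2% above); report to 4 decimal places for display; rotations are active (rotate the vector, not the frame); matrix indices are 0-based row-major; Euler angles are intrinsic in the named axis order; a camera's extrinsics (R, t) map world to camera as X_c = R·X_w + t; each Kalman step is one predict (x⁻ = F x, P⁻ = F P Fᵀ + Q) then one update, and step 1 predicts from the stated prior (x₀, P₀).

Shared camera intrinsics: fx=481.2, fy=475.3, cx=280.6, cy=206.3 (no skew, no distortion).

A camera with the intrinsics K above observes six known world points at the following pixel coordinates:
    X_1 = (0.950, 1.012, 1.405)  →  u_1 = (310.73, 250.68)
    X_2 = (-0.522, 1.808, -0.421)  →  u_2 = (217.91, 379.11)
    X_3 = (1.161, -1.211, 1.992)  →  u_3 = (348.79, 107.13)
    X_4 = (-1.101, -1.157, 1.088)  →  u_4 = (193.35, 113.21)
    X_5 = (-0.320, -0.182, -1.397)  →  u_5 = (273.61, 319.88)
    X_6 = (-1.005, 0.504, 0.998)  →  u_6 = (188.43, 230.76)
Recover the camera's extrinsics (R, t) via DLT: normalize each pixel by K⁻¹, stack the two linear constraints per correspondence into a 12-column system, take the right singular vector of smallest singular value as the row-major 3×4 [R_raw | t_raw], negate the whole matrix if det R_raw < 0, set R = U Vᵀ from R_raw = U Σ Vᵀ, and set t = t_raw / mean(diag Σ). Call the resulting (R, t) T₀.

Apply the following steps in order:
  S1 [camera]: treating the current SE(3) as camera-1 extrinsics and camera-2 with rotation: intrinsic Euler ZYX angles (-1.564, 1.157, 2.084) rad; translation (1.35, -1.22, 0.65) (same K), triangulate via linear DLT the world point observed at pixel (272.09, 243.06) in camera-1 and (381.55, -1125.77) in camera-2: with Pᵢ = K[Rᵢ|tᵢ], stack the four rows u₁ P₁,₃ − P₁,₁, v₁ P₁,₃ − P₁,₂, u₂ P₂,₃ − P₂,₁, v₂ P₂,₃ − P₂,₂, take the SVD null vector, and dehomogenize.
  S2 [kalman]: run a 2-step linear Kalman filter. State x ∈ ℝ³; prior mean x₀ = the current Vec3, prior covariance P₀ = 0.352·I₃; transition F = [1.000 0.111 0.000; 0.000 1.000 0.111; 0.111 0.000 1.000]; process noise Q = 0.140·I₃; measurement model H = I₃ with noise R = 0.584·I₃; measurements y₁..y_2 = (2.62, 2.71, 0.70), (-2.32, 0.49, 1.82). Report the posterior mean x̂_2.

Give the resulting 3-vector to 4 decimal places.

source (pnp_recover): camera pose = R=[0.9681 -0.1878 -0.1661; 0.0768 0.8527 -0.5168; 0.2386 0.4875 0.8399], t=(-0.0200, 0.4998, 5.6987)
after S1 (triangulate): (0.2043, 0.6674, 1.0571)
after S2 (kf_track): (-0.0499, 1.1912, 1.2962)

result = (-0.0499, 1.1912, 1.2962)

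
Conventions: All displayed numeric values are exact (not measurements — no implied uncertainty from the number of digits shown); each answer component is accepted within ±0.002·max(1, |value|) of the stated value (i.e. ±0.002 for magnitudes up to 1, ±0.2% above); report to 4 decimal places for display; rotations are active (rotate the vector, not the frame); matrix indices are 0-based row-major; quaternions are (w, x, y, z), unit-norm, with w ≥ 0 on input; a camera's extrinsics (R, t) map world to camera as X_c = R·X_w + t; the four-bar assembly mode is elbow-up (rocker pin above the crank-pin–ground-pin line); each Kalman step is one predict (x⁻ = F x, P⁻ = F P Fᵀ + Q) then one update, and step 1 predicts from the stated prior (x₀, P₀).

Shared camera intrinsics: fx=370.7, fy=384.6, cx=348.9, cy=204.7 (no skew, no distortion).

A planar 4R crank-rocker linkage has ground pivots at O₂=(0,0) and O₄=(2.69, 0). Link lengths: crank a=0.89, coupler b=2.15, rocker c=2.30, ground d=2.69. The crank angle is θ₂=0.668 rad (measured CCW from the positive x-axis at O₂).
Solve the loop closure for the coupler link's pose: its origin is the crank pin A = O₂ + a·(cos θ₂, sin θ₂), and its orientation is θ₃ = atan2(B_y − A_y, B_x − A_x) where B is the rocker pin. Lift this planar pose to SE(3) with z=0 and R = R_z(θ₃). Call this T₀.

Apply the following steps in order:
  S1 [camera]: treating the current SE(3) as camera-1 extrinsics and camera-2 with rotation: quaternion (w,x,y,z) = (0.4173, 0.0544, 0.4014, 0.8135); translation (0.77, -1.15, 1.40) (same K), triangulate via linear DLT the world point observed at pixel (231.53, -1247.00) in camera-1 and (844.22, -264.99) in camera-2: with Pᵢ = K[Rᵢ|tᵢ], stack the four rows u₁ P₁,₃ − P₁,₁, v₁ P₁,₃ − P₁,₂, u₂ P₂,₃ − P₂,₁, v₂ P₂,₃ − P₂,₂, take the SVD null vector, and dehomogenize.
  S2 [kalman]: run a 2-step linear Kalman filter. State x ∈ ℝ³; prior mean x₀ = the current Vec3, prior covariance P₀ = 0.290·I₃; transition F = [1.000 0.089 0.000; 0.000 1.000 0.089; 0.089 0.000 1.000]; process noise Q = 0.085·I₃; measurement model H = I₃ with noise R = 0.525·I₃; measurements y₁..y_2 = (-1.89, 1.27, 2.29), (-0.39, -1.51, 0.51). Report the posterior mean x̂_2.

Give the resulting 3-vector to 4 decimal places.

result = (-1.3002, -0.2685, 0.7442)

source (fourbar_fk): coupler pose = R=[0.6346 -0.7728 0.0000; 0.7728 0.6346 0.0000; 0.0000 0.0000 1.0000], t=(0.6987, 0.5513, 0.0000)
after S1 (triangulate): (-1.7712, -0.4318, 0.2892)
after S2 (kf_track): (-1.3002, -0.2685, 0.7442)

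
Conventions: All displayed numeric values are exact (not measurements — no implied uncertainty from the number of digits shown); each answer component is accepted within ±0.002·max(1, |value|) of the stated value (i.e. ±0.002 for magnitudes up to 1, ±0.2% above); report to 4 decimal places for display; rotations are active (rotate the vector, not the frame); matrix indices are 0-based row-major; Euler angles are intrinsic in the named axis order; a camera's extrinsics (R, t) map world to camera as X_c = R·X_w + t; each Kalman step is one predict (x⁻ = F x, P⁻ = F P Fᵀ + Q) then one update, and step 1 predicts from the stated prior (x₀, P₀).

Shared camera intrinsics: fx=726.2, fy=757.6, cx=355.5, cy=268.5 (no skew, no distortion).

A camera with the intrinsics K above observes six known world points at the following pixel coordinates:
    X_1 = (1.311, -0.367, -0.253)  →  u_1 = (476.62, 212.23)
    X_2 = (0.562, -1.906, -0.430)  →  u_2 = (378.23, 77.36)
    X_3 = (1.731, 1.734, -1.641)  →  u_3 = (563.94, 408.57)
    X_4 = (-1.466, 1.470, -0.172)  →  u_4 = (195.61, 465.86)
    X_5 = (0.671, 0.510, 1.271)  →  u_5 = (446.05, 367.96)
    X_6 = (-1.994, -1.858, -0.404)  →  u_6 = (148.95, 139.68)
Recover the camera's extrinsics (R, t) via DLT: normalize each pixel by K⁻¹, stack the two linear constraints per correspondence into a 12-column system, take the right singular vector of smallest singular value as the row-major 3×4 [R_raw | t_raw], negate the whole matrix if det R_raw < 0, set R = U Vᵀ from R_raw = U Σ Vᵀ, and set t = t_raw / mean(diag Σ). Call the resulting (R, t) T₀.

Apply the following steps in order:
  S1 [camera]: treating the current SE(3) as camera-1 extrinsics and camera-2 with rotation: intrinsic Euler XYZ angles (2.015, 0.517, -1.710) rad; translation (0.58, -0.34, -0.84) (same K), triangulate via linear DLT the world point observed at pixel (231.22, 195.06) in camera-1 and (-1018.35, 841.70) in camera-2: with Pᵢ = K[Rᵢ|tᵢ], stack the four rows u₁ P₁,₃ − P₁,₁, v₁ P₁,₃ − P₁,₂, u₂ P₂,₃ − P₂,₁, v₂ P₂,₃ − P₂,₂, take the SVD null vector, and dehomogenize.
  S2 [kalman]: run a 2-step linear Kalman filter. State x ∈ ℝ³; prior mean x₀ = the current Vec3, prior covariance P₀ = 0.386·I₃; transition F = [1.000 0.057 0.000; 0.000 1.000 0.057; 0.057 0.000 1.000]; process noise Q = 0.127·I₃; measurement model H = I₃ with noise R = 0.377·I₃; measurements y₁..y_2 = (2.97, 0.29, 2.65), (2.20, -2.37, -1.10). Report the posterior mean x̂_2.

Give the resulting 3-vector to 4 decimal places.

result = (1.7653, -1.1084, 0.0457)

source (pnp_recover): camera pose = R=[0.9591 0.0656 0.2753; -0.1729 0.9058 0.3868; -0.2240 -0.4186 0.8801], t=(-0.0699, 0.1700, 6.9187)
after S1 (triangulate): (-0.6565, -0.4628, -1.2032)
after S2 (kf_track): (1.7653, -1.1084, 0.0457)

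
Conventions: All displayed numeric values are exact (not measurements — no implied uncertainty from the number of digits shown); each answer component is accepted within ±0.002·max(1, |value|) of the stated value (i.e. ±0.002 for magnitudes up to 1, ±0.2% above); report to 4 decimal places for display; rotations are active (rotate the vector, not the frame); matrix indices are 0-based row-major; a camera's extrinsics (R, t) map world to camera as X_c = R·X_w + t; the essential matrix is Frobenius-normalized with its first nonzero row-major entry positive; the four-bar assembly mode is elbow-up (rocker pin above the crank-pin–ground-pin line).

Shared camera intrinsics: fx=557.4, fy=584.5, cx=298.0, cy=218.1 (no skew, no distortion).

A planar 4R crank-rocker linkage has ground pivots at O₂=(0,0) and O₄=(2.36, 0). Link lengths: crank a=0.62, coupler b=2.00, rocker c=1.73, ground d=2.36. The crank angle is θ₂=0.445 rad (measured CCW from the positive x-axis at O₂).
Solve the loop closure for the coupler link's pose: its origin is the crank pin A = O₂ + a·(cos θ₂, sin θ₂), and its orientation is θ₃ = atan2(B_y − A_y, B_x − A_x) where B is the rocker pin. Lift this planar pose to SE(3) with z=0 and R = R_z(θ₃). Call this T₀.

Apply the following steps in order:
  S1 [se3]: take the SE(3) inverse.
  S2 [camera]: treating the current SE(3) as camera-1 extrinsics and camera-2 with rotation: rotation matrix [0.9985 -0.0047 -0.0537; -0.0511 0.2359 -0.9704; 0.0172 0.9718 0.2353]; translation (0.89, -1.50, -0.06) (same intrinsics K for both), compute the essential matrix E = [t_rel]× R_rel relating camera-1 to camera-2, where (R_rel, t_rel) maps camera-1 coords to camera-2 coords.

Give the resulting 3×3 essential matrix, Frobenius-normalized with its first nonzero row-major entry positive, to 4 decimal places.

matrix = [0.3604 0.3512 0.0485; 0.2967 0.3834 0.1202; -0.4156 0.2560 0.5066]

source (fourbar_fk): coupler pose = R=[0.7050 -0.7092 0.0000; 0.7092 0.7050 0.0000; 0.0000 0.0000 1.0000], t=(0.5596, 0.2669, 0.0000)
after S1 (invert_se3): R=[0.7050 0.7092 0.0000; -0.7092 0.7050 -0.0000; 0.0000 0.0000 1.0000], t=(-0.5838, 0.2088, 0.0000)
after S2 (essential): [0.3604 0.3512 0.0485; 0.2967 0.3834 0.1202; -0.4156 0.2560 0.5066]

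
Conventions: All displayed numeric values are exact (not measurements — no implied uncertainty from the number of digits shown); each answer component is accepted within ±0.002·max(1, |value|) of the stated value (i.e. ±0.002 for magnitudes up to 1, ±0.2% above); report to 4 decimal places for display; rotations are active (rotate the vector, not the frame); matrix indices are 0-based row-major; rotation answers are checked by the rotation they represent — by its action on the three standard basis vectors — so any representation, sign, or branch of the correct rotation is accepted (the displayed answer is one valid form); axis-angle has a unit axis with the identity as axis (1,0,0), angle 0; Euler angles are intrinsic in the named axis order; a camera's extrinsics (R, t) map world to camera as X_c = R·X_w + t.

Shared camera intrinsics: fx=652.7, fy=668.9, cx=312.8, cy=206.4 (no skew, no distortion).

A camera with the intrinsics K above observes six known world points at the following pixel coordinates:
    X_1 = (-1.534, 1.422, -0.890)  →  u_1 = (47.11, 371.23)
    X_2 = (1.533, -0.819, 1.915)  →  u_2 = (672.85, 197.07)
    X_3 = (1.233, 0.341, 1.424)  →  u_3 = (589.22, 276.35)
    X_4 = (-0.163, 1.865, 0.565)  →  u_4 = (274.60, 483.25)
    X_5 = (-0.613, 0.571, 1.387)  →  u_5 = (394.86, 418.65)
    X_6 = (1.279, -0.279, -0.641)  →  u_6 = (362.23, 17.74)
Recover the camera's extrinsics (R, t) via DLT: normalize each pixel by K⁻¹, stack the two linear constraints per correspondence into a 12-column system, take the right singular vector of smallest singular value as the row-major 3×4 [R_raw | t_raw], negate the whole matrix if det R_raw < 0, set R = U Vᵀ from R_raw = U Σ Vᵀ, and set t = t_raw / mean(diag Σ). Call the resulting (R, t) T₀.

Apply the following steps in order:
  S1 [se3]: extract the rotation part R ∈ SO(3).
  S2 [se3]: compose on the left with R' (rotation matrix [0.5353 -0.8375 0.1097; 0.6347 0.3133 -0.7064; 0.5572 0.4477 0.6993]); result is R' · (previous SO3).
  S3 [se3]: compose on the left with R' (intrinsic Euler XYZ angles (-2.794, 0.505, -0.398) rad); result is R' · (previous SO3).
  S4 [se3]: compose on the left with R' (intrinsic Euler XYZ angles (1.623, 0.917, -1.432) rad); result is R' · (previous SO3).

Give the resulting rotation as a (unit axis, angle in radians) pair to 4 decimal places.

rotation (axis_angle) = ((0.7841, -0.4043, -0.4708), 2.9905)

source (pnp_recover): camera pose = R=[0.5257 -0.3372 0.7810; -0.5771 0.5331 0.6186; -0.6250 -0.7759 0.0857], t=(0.0600, 0.0700, 4.9399)
after S1 (rot_of_se3): [0.5257 -0.3372 0.7810; -0.5771 0.5331 0.6186; -0.6250 -0.7759 0.0857]
after S2 (compose_so3): [0.6962 -0.7121 -0.0906; 0.5943 0.5011 0.6290; -0.4025 -0.4918 0.7721]
after S3 (compose_so3): [0.5686 -0.6424 0.5138; -0.5251 -0.7642 -0.3744; 0.6332 -0.0569 -0.7719]
after S4 (compose_so3): [0.2341 -0.5596 -0.7950; -0.7013 -0.6635 0.2605; -0.6733 0.4966 -0.5478]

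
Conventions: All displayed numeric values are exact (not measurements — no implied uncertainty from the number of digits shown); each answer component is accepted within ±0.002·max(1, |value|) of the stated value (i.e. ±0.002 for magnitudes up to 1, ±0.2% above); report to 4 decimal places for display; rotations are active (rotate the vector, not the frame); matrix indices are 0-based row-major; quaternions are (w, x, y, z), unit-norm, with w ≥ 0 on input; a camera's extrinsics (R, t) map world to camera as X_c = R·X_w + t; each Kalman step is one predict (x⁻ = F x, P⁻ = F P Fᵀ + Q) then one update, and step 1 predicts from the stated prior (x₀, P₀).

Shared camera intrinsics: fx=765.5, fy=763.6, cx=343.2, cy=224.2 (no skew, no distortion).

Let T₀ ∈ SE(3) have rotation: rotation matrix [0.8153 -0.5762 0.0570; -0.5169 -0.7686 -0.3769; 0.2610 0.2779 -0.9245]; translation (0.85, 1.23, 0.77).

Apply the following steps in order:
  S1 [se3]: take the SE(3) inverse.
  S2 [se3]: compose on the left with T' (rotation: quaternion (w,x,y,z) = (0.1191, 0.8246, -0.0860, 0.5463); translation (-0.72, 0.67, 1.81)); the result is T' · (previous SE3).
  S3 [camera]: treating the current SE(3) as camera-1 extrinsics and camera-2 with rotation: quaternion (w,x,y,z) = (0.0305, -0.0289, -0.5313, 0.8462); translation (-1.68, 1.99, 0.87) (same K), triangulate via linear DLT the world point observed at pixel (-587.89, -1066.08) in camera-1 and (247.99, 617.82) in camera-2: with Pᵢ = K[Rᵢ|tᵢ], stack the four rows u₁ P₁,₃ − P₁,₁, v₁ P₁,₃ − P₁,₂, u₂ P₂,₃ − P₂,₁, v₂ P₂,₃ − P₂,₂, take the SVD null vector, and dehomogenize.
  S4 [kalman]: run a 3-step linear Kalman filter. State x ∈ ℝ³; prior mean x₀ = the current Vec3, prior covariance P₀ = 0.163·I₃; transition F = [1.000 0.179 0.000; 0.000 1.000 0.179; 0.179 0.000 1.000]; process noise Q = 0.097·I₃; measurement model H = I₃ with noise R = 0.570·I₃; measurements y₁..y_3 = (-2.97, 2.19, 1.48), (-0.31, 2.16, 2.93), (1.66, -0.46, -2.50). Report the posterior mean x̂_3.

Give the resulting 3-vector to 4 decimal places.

result = (-0.3775, 0.7609, 0.1124)

after S1 (invert_se3): R=[0.8153 -0.5169 0.2610; -0.5762 -0.7686 0.2779; 0.0570 -0.3769 -0.9245], t=(-0.2582, 1.2212, 1.1270)
after S2 (compose_se3): R=[0.5235 -0.3236 -0.7882; 0.5253 0.8509 -0.0005; 0.6709 -0.4138 0.6154], t=(-0.1601, -0.8228, 1.2748)
after S3 (triangulate): (-1.5003, -0.8078, 1.2315)
after S4 (kf_track): (-0.3775, 0.7609, 0.1124)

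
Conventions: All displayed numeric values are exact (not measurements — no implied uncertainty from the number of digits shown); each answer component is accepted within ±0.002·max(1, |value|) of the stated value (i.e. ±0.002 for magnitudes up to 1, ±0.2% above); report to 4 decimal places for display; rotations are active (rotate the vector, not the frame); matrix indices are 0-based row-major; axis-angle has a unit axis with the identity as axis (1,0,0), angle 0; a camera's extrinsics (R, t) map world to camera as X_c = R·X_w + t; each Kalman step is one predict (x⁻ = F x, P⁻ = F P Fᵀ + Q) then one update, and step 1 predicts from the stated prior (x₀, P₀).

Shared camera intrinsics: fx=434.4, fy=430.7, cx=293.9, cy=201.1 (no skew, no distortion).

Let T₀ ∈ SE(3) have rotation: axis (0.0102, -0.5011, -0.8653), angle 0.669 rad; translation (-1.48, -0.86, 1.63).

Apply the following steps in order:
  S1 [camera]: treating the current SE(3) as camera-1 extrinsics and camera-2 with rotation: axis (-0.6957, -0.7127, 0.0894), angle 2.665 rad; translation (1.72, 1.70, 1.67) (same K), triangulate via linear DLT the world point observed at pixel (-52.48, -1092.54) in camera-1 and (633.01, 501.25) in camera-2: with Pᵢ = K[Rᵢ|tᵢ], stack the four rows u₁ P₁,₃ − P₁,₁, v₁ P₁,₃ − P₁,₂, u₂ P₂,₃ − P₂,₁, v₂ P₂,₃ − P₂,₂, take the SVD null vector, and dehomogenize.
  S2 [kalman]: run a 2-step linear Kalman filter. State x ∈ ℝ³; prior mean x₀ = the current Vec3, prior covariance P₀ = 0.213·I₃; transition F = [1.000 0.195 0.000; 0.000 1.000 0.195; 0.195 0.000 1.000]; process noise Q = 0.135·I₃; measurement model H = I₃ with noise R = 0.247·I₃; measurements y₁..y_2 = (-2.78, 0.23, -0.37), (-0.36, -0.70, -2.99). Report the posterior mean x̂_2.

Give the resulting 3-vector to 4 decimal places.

after S1 (triangulate): (0.7935, 0.0396, -1.4994)
after S2 (kf_track): (-0.8539, -0.4988, -2.0981)

result = (-0.8539, -0.4988, -2.0981)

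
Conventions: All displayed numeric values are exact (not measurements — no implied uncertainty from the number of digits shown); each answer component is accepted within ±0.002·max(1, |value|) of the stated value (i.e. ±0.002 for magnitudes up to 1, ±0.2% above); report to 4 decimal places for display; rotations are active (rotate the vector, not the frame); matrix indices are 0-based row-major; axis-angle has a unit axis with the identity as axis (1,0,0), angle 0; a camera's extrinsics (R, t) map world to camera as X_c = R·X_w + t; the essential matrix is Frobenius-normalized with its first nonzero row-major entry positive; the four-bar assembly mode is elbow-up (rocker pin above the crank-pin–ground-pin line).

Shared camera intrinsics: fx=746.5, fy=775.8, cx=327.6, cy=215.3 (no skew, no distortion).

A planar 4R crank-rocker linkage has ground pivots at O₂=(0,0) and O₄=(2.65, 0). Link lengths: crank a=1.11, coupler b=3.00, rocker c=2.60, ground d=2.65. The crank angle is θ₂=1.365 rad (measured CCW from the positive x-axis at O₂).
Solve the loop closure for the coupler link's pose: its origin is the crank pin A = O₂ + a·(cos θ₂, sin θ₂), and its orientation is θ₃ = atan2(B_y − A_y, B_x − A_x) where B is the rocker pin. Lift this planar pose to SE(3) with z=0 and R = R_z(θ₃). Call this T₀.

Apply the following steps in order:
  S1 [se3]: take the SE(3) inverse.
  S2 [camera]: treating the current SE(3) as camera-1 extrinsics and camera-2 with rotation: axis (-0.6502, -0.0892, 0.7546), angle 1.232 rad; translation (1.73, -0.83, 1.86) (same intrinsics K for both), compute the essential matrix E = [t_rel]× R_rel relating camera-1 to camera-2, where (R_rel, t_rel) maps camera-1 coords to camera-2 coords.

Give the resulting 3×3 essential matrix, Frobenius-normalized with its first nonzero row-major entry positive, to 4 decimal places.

matrix = [0.3235 -0.0987 0.3653; -0.3646 0.2039 0.5557; -0.4359 0.1580 -0.2322]

source (fourbar_fk): coupler pose = R=[0.8645 -0.5026 0.0000; 0.5026 0.8645 0.0000; 0.0000 0.0000 1.0000], t=(0.2268, 1.0866, 0.0000)
after S1 (invert_se3): R=[0.8645 0.5026 0.0000; -0.5026 0.8645 0.0000; 0.0000 0.0000 1.0000], t=(-0.7422, -0.8254, 0.0000)
after S2 (essential): [0.3235 -0.0987 0.3653; -0.3646 0.2039 0.5557; -0.4359 0.1580 -0.2322]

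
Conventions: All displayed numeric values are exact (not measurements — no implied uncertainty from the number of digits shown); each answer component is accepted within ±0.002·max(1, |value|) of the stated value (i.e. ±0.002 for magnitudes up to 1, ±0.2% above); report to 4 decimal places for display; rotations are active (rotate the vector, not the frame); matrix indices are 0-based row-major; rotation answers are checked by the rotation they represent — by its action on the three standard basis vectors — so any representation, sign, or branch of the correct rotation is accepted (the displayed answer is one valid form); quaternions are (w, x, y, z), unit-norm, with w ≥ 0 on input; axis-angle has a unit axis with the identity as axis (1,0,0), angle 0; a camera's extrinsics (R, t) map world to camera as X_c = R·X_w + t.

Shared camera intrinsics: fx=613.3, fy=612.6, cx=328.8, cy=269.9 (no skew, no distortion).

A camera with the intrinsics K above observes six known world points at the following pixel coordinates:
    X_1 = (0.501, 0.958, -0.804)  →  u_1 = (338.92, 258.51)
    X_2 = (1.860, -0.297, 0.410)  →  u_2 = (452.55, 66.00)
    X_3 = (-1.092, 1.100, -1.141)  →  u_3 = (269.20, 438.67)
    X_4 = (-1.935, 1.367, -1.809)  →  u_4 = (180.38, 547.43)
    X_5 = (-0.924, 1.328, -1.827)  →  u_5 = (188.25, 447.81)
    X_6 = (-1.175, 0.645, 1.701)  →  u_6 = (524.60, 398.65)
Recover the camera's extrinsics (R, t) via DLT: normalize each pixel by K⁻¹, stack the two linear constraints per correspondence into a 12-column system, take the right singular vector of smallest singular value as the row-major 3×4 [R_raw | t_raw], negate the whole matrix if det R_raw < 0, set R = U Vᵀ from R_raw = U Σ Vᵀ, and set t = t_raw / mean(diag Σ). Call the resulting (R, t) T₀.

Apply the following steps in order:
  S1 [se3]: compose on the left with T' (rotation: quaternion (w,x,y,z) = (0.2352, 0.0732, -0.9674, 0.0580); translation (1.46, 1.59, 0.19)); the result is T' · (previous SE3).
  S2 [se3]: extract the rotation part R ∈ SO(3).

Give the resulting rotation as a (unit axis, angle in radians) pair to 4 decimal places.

source (pnp_recover): camera pose = R=[0.1805 0.2846 0.9415; -0.8895 0.4558 0.0327; -0.4198 -0.8434 0.3354], t=(0.4699, -0.0498, 5.8805)
after S1 (compose_se3): R=[0.1792 0.0496 -0.9826; -0.8330 0.5390 -0.1247; 0.5234 0.8409 0.1379], t=(-1.5708, 0.6249, -4.7786)
after S2 (rot_of_se3): [0.1792 0.0496 -0.9826; -0.8330 0.5390 -0.1247; 0.5234 0.8409 0.1379]

rotation (axis_angle) = ((0.4841, -0.7549, -0.4425), 1.6428)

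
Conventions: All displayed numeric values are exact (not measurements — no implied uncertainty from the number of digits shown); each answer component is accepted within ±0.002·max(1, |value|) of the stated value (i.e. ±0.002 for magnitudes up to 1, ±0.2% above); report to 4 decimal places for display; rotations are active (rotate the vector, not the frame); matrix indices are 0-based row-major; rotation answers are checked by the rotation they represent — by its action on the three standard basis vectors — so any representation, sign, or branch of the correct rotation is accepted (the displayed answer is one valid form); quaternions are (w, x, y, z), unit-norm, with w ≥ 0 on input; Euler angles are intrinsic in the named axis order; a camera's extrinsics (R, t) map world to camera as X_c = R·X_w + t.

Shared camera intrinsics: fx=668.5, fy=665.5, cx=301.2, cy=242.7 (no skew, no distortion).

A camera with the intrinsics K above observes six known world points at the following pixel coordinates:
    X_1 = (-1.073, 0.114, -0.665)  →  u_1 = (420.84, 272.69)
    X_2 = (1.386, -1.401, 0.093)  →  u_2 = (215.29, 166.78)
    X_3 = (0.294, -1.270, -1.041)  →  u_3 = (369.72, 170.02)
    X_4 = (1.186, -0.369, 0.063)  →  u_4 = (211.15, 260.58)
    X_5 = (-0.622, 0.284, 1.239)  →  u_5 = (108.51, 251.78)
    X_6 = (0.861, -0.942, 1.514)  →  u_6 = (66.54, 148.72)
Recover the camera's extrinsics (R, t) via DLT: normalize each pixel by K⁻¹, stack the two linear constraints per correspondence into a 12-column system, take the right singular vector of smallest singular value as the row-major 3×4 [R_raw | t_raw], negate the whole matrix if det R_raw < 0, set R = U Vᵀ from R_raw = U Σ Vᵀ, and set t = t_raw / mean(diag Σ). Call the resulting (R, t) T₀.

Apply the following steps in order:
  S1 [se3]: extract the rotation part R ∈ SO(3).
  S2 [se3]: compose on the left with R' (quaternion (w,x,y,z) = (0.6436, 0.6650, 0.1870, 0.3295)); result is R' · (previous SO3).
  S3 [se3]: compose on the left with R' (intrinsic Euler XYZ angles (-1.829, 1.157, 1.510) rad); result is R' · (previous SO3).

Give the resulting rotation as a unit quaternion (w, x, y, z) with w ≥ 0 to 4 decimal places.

rotation (quat) = (0.8782, 0.1292, -0.0934, -0.4510)

source (pnp_recover): camera pose = R=[-0.4437 -0.0867 -0.8920; 0.2588 0.9405 -0.2202; 0.8580 -0.3286 -0.3949], t=(-0.2800, 0.2200, 5.0501)
after S1 (rot_of_se3): [-0.4437 -0.0867 -0.8920; 0.2588 0.9405 -0.2202; 0.8580 -0.3286 -0.3949]
after S2 (compose_so3): [0.2208 -0.4499 -0.8654; -0.9535 0.0869 -0.2884; 0.2049 0.8889 -0.4098]
after S3 (compose_so3): [0.5757 0.7680 -0.2806; -0.8163 0.5598 -0.1426; 0.0476 0.3111 0.9492]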